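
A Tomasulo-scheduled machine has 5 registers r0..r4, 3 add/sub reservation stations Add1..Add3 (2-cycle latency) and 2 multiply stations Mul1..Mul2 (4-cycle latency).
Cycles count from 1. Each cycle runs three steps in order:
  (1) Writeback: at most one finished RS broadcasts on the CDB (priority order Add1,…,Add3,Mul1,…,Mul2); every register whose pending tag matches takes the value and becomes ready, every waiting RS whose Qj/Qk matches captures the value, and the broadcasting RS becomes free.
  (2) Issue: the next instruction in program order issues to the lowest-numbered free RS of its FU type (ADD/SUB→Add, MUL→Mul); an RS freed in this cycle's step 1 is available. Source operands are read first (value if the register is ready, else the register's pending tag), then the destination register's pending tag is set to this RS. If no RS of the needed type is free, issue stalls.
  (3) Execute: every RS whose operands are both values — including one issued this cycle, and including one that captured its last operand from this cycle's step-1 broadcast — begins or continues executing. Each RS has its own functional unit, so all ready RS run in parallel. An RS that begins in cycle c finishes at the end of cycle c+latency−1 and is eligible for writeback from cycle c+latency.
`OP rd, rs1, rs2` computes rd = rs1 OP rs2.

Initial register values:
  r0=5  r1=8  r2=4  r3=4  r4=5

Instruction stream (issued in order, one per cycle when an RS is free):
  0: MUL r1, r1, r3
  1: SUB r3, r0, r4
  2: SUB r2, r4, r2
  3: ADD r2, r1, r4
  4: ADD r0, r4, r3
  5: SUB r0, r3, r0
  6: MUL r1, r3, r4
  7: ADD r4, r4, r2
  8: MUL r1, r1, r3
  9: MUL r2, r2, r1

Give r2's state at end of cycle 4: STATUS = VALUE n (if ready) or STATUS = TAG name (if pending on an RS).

  c1: issue MUL r1<-Mul1  regs: r0:5,r1:Mul1,r2:4,r3:4,r4:5
  c2: issue SUB r3<-Add1  regs: r0:5,r1:Mul1,r2:4,r3:Add1,r4:5
  c3: issue SUB r2<-Add2  regs: r0:5,r1:Mul1,r2:Add2,r3:Add1,r4:5
  c4: CDB Add1=0; issue ADD r2<-Add1  regs: r0:5,r1:Mul1,r2:Add1,r3:0,r4:5

STATUS = TAG Add1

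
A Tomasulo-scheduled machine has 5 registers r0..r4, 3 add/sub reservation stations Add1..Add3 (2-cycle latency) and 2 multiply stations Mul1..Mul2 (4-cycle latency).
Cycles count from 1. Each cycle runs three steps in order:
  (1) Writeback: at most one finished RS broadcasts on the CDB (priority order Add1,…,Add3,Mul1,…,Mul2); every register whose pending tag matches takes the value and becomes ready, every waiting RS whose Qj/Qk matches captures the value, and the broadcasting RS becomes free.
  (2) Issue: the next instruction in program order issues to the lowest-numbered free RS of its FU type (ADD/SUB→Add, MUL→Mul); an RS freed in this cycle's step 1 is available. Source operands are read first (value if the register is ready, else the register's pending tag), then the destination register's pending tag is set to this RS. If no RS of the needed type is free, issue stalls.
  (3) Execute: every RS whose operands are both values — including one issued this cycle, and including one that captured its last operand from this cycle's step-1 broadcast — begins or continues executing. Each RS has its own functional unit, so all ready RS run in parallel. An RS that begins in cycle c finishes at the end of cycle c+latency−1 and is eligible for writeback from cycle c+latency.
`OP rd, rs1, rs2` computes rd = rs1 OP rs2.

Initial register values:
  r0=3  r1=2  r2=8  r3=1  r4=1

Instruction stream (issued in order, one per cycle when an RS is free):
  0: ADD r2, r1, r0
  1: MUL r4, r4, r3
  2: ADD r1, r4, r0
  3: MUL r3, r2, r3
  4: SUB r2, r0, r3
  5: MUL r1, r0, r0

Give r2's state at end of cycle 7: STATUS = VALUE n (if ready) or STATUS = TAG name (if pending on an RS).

cycle 1: issue ADD r2<-Add1 // r0:3,r1:2,r2:Add1,r3:1,r4:1
cycle 2: issue MUL r4<-Mul1 // r0:3,r1:2,r2:Add1,r3:1,r4:Mul1
cycle 3: CDB Add1=5; issue ADD r1<-Add1 // r0:3,r1:Add1,r2:5,r3:1,r4:Mul1
cycle 4: issue MUL r3<-Mul2 // r0:3,r1:Add1,r2:5,r3:Mul2,r4:Mul1
cycle 5: issue SUB r2<-Add2 // r0:3,r1:Add1,r2:Add2,r3:Mul2,r4:Mul1
cycle 6: CDB Mul1=1; issue MUL r1<-Mul1 // r0:3,r1:Mul1,r2:Add2,r3:Mul2,r4:1
cycle 7: - // r0:3,r1:Mul1,r2:Add2,r3:Mul2,r4:1

STATUS = TAG Add2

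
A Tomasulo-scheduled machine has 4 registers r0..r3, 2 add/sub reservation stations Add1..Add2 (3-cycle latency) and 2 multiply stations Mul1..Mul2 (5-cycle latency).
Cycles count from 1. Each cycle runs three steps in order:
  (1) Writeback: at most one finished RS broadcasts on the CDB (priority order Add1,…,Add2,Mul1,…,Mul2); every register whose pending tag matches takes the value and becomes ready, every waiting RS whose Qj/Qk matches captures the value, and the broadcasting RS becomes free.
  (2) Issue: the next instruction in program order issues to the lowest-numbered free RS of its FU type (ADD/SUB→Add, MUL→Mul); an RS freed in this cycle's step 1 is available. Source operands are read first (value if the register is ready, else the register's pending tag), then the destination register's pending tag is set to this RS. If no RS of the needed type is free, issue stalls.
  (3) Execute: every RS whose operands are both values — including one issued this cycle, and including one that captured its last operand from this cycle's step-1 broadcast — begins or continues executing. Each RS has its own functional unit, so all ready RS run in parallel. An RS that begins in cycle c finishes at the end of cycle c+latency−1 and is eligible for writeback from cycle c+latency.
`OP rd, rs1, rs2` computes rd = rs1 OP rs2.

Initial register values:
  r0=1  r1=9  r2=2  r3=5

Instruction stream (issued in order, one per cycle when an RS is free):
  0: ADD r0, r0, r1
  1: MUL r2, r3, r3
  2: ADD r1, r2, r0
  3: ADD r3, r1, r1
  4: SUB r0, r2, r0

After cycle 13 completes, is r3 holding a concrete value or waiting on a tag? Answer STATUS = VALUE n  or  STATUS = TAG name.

STATUS = VALUE 70

  c1: issue ADD r0<-Add1  regs: r0:Add1,r1:9,r2:2,r3:5
  c2: issue MUL r2<-Mul1  regs: r0:Add1,r1:9,r2:Mul1,r3:5
  c3: issue ADD r1<-Add2  regs: r0:Add1,r1:Add2,r2:Mul1,r3:5
  c4: CDB Add1=10; issue ADD r3<-Add1  regs: r0:10,r1:Add2,r2:Mul1,r3:Add1
  c5: stall  regs: r0:10,r1:Add2,r2:Mul1,r3:Add1
  c6: stall  regs: r0:10,r1:Add2,r2:Mul1,r3:Add1
  c7: CDB Mul1=25; stall  regs: r0:10,r1:Add2,r2:25,r3:Add1
  c8: stall  regs: r0:10,r1:Add2,r2:25,r3:Add1
  c9: stall  regs: r0:10,r1:Add2,r2:25,r3:Add1
  c10: CDB Add2=35; issue SUB r0<-Add2  regs: r0:Add2,r1:35,r2:25,r3:Add1
  c11: -  regs: r0:Add2,r1:35,r2:25,r3:Add1
  c12: -  regs: r0:Add2,r1:35,r2:25,r3:Add1
  c13: CDB Add1=70  regs: r0:Add2,r1:35,r2:25,r3:70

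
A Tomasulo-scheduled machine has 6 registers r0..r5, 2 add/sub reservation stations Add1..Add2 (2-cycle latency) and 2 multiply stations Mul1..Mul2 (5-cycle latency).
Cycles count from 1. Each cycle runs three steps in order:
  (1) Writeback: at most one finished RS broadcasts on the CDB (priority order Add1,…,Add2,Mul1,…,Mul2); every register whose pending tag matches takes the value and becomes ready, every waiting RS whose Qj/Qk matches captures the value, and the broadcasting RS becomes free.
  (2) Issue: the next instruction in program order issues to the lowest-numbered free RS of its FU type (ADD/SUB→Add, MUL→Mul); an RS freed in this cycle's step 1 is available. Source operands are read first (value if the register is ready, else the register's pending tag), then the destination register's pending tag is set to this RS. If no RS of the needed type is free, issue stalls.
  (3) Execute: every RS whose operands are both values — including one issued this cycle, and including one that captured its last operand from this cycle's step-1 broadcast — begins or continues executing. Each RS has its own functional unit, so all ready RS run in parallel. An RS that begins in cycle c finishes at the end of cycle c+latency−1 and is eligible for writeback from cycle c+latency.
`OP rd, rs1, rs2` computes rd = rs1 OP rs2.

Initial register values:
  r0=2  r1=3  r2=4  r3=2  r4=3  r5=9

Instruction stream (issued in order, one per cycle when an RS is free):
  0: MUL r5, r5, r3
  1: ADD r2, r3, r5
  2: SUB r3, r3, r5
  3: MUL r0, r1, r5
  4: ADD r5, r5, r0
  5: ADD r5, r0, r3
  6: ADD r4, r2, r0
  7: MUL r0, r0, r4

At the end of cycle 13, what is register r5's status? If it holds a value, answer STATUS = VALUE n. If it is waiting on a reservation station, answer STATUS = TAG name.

STATUS = TAG Add2

cycle 1: issue MUL r5<-Mul1 // r0:2,r1:3,r2:4,r3:2,r4:3,r5:Mul1
cycle 2: issue ADD r2<-Add1 // r0:2,r1:3,r2:Add1,r3:2,r4:3,r5:Mul1
cycle 3: issue SUB r3<-Add2 // r0:2,r1:3,r2:Add1,r3:Add2,r4:3,r5:Mul1
cycle 4: issue MUL r0<-Mul2 // r0:Mul2,r1:3,r2:Add1,r3:Add2,r4:3,r5:Mul1
cycle 5: stall // r0:Mul2,r1:3,r2:Add1,r3:Add2,r4:3,r5:Mul1
cycle 6: CDB Mul1=18; stall // r0:Mul2,r1:3,r2:Add1,r3:Add2,r4:3,r5:18
cycle 7: stall // r0:Mul2,r1:3,r2:Add1,r3:Add2,r4:3,r5:18
cycle 8: CDB Add1=20; issue ADD r5<-Add1 // r0:Mul2,r1:3,r2:20,r3:Add2,r4:3,r5:Add1
cycle 9: CDB Add2=-16; issue ADD r5<-Add2 // r0:Mul2,r1:3,r2:20,r3:-16,r4:3,r5:Add2
cycle 10: stall // r0:Mul2,r1:3,r2:20,r3:-16,r4:3,r5:Add2
cycle 11: CDB Mul2=54; stall // r0:54,r1:3,r2:20,r3:-16,r4:3,r5:Add2
cycle 12: stall // r0:54,r1:3,r2:20,r3:-16,r4:3,r5:Add2
cycle 13: CDB Add1=72; issue ADD r4<-Add1 // r0:54,r1:3,r2:20,r3:-16,r4:Add1,r5:Add2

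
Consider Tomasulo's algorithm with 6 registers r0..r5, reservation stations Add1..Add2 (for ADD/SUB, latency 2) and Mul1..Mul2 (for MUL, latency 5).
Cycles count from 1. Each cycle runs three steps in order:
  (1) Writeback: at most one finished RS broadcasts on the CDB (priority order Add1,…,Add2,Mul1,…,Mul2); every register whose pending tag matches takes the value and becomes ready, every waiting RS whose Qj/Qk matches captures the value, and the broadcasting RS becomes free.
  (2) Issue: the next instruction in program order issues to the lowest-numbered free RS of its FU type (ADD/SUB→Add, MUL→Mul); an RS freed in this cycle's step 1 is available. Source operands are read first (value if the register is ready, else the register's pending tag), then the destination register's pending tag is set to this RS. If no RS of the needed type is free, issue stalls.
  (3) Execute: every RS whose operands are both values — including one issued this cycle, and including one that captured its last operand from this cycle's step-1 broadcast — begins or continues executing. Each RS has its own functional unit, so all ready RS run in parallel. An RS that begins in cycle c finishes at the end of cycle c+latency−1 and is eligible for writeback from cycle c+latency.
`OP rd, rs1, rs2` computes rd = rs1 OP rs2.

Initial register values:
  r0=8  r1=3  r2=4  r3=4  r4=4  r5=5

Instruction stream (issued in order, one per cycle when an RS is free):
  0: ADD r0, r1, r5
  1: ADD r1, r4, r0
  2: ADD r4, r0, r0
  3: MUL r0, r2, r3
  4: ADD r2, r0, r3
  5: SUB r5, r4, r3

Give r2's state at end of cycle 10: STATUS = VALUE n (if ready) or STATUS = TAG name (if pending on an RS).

STATUS = TAG Add1

cycle 1: issue ADD r0<-Add1 // r0:Add1,r1:3,r2:4,r3:4,r4:4,r5:5
cycle 2: issue ADD r1<-Add2 // r0:Add1,r1:Add2,r2:4,r3:4,r4:4,r5:5
cycle 3: CDB Add1=8; issue ADD r4<-Add1 // r0:8,r1:Add2,r2:4,r3:4,r4:Add1,r5:5
cycle 4: issue MUL r0<-Mul1 // r0:Mul1,r1:Add2,r2:4,r3:4,r4:Add1,r5:5
cycle 5: CDB Add1=16; issue ADD r2<-Add1 // r0:Mul1,r1:Add2,r2:Add1,r3:4,r4:16,r5:5
cycle 6: CDB Add2=12; issue SUB r5<-Add2 // r0:Mul1,r1:12,r2:Add1,r3:4,r4:16,r5:Add2
cycle 7: - // r0:Mul1,r1:12,r2:Add1,r3:4,r4:16,r5:Add2
cycle 8: CDB Add2=12 // r0:Mul1,r1:12,r2:Add1,r3:4,r4:16,r5:12
cycle 9: CDB Mul1=16 // r0:16,r1:12,r2:Add1,r3:4,r4:16,r5:12
cycle 10: - // r0:16,r1:12,r2:Add1,r3:4,r4:16,r5:12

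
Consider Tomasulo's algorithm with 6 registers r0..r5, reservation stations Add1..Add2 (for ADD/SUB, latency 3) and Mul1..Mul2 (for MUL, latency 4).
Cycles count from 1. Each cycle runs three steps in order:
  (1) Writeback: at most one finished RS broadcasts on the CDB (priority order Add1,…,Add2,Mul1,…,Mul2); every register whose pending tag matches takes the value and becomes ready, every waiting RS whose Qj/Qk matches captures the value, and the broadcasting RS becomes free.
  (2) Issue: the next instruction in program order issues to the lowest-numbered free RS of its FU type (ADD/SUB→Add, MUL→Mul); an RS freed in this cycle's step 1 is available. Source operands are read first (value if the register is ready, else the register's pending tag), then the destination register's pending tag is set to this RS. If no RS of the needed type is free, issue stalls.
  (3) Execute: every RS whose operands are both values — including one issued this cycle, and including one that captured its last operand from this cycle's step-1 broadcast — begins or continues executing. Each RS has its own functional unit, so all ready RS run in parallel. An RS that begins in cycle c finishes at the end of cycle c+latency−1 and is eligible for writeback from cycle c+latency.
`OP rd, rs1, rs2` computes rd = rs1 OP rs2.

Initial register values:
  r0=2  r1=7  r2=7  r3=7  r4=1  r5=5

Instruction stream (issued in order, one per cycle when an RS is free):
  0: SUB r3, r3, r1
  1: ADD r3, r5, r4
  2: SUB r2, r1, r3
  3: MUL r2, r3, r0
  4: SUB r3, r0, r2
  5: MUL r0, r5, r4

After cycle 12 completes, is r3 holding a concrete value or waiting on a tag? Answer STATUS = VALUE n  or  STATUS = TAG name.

c1: issue SUB r3<-Add1 | r0:2,r1:7,r2:7,r3:Add1,r4:1,r5:5
c2: issue ADD r3<-Add2 | r0:2,r1:7,r2:7,r3:Add2,r4:1,r5:5
c3: stall | r0:2,r1:7,r2:7,r3:Add2,r4:1,r5:5
c4: CDB Add1=0; issue SUB r2<-Add1 | r0:2,r1:7,r2:Add1,r3:Add2,r4:1,r5:5
c5: CDB Add2=6; issue MUL r2<-Mul1 | r0:2,r1:7,r2:Mul1,r3:6,r4:1,r5:5
c6: issue SUB r3<-Add2 | r0:2,r1:7,r2:Mul1,r3:Add2,r4:1,r5:5
c7: issue MUL r0<-Mul2 | r0:Mul2,r1:7,r2:Mul1,r3:Add2,r4:1,r5:5
c8: CDB Add1=1 | r0:Mul2,r1:7,r2:Mul1,r3:Add2,r4:1,r5:5
c9: CDB Mul1=12 | r0:Mul2,r1:7,r2:12,r3:Add2,r4:1,r5:5
c10: - | r0:Mul2,r1:7,r2:12,r3:Add2,r4:1,r5:5
c11: CDB Mul2=5 | r0:5,r1:7,r2:12,r3:Add2,r4:1,r5:5
c12: CDB Add2=-10 | r0:5,r1:7,r2:12,r3:-10,r4:1,r5:5

STATUS = VALUE -10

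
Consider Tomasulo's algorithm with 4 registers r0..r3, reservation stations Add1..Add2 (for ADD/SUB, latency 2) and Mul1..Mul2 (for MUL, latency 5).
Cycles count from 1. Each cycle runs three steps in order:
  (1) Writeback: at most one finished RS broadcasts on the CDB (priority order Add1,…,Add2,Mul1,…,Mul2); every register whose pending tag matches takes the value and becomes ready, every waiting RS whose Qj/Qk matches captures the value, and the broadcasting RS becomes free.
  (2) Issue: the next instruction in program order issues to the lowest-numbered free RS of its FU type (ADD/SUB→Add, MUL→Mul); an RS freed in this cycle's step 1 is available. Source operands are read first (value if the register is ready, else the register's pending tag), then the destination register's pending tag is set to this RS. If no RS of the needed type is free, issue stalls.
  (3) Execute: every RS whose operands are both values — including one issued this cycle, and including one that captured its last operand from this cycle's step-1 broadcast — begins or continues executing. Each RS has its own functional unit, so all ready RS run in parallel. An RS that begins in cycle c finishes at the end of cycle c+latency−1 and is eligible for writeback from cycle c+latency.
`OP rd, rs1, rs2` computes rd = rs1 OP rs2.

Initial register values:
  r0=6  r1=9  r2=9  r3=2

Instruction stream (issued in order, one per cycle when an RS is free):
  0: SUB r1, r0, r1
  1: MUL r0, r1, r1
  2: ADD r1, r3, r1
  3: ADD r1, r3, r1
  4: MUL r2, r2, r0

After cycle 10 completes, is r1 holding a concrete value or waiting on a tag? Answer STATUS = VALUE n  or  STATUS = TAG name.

  c1: issue SUB r1<-Add1  regs: r0:6,r1:Add1,r2:9,r3:2
  c2: issue MUL r0<-Mul1  regs: r0:Mul1,r1:Add1,r2:9,r3:2
  c3: CDB Add1=-3; issue ADD r1<-Add1  regs: r0:Mul1,r1:Add1,r2:9,r3:2
  c4: issue ADD r1<-Add2  regs: r0:Mul1,r1:Add2,r2:9,r3:2
  c5: CDB Add1=-1; issue MUL r2<-Mul2  regs: r0:Mul1,r1:Add2,r2:Mul2,r3:2
  c6: -  regs: r0:Mul1,r1:Add2,r2:Mul2,r3:2
  c7: CDB Add2=1  regs: r0:Mul1,r1:1,r2:Mul2,r3:2
  c8: CDB Mul1=9  regs: r0:9,r1:1,r2:Mul2,r3:2
  c9: -  regs: r0:9,r1:1,r2:Mul2,r3:2
  c10: -  regs: r0:9,r1:1,r2:Mul2,r3:2

STATUS = VALUE 1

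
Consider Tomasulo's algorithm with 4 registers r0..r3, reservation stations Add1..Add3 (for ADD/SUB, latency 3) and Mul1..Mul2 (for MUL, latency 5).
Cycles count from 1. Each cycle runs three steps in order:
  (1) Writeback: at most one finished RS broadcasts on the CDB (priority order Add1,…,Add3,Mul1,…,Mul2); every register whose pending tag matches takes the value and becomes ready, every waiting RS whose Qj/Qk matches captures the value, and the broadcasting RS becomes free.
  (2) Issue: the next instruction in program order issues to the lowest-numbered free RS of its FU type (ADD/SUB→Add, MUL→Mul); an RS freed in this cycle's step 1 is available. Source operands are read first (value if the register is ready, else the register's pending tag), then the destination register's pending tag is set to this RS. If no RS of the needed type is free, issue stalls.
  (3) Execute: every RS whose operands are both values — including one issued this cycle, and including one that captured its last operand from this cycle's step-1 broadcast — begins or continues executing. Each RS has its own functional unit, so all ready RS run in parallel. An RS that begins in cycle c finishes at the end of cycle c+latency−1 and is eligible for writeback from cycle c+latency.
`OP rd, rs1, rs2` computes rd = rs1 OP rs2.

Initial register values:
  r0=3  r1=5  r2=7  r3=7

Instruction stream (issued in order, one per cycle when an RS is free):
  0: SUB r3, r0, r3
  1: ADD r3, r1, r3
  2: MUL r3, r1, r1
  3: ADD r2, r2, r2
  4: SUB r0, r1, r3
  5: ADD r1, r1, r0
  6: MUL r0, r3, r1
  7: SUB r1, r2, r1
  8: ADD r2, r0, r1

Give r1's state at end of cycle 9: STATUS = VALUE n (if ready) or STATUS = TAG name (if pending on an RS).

STATUS = TAG Add2

c1: issue SUB r3<-Add1 | r0:3,r1:5,r2:7,r3:Add1
c2: issue ADD r3<-Add2 | r0:3,r1:5,r2:7,r3:Add2
c3: issue MUL r3<-Mul1 | r0:3,r1:5,r2:7,r3:Mul1
c4: CDB Add1=-4; issue ADD r2<-Add1 | r0:3,r1:5,r2:Add1,r3:Mul1
c5: issue SUB r0<-Add3 | r0:Add3,r1:5,r2:Add1,r3:Mul1
c6: stall | r0:Add3,r1:5,r2:Add1,r3:Mul1
c7: CDB Add1=14; issue ADD r1<-Add1 | r0:Add3,r1:Add1,r2:14,r3:Mul1
c8: CDB Add2=1; issue MUL r0<-Mul2 | r0:Mul2,r1:Add1,r2:14,r3:Mul1
c9: CDB Mul1=25; issue SUB r1<-Add2 | r0:Mul2,r1:Add2,r2:14,r3:25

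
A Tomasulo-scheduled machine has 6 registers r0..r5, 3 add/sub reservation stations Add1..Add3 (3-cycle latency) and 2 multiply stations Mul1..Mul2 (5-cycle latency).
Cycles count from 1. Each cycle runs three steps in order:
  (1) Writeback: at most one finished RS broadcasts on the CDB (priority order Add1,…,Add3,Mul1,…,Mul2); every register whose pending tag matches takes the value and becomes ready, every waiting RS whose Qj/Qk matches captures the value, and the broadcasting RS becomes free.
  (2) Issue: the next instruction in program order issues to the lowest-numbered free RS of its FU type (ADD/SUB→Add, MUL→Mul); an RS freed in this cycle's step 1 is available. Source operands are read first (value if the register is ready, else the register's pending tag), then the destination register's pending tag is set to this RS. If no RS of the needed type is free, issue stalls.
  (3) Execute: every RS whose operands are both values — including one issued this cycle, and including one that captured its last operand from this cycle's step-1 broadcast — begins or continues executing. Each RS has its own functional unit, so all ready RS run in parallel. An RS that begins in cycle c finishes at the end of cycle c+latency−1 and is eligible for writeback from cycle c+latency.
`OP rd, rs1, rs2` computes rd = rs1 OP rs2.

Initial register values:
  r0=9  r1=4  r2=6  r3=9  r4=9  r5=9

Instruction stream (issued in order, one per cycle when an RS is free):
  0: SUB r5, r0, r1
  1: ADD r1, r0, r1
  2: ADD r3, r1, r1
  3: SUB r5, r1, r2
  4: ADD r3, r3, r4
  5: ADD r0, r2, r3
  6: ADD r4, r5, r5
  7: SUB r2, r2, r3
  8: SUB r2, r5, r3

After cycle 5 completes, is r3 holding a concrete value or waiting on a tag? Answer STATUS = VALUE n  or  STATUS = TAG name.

  c1: issue SUB r5<-Add1  regs: r0:9,r1:4,r2:6,r3:9,r4:9,r5:Add1
  c2: issue ADD r1<-Add2  regs: r0:9,r1:Add2,r2:6,r3:9,r4:9,r5:Add1
  c3: issue ADD r3<-Add3  regs: r0:9,r1:Add2,r2:6,r3:Add3,r4:9,r5:Add1
  c4: CDB Add1=5; issue SUB r5<-Add1  regs: r0:9,r1:Add2,r2:6,r3:Add3,r4:9,r5:Add1
  c5: CDB Add2=13; issue ADD r3<-Add2  regs: r0:9,r1:13,r2:6,r3:Add2,r4:9,r5:Add1

STATUS = TAG Add2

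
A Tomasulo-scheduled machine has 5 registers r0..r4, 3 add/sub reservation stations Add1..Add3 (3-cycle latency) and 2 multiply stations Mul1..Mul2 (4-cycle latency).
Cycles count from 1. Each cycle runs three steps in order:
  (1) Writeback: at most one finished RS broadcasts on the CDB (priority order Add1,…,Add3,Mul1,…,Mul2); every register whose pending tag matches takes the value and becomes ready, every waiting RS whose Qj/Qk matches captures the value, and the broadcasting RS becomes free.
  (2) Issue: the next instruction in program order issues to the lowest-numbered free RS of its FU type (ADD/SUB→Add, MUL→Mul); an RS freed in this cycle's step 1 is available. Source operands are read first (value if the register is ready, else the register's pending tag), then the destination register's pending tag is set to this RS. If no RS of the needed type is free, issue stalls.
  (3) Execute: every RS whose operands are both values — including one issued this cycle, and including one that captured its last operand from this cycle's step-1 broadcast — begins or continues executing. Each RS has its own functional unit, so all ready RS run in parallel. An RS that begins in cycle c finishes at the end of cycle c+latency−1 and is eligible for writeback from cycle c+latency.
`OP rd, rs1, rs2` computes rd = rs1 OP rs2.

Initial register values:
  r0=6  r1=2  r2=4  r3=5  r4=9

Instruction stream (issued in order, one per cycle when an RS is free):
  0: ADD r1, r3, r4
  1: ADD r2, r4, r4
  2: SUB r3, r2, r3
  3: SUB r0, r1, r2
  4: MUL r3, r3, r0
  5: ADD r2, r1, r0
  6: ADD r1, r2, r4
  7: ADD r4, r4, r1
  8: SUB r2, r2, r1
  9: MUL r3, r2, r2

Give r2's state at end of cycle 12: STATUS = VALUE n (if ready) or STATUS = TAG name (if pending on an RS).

STATUS = TAG Add2

cycle 1: issue ADD r1<-Add1 // r0:6,r1:Add1,r2:4,r3:5,r4:9
cycle 2: issue ADD r2<-Add2 // r0:6,r1:Add1,r2:Add2,r3:5,r4:9
cycle 3: issue SUB r3<-Add3 // r0:6,r1:Add1,r2:Add2,r3:Add3,r4:9
cycle 4: CDB Add1=14; issue SUB r0<-Add1 // r0:Add1,r1:14,r2:Add2,r3:Add3,r4:9
cycle 5: CDB Add2=18; issue MUL r3<-Mul1 // r0:Add1,r1:14,r2:18,r3:Mul1,r4:9
cycle 6: issue ADD r2<-Add2 // r0:Add1,r1:14,r2:Add2,r3:Mul1,r4:9
cycle 7: stall // r0:Add1,r1:14,r2:Add2,r3:Mul1,r4:9
cycle 8: CDB Add1=-4; issue ADD r1<-Add1 // r0:-4,r1:Add1,r2:Add2,r3:Mul1,r4:9
cycle 9: CDB Add3=13; issue ADD r4<-Add3 // r0:-4,r1:Add1,r2:Add2,r3:Mul1,r4:Add3
cycle 10: stall // r0:-4,r1:Add1,r2:Add2,r3:Mul1,r4:Add3
cycle 11: CDB Add2=10; issue SUB r2<-Add2 // r0:-4,r1:Add1,r2:Add2,r3:Mul1,r4:Add3
cycle 12: issue MUL r3<-Mul2 // r0:-4,r1:Add1,r2:Add2,r3:Mul2,r4:Add3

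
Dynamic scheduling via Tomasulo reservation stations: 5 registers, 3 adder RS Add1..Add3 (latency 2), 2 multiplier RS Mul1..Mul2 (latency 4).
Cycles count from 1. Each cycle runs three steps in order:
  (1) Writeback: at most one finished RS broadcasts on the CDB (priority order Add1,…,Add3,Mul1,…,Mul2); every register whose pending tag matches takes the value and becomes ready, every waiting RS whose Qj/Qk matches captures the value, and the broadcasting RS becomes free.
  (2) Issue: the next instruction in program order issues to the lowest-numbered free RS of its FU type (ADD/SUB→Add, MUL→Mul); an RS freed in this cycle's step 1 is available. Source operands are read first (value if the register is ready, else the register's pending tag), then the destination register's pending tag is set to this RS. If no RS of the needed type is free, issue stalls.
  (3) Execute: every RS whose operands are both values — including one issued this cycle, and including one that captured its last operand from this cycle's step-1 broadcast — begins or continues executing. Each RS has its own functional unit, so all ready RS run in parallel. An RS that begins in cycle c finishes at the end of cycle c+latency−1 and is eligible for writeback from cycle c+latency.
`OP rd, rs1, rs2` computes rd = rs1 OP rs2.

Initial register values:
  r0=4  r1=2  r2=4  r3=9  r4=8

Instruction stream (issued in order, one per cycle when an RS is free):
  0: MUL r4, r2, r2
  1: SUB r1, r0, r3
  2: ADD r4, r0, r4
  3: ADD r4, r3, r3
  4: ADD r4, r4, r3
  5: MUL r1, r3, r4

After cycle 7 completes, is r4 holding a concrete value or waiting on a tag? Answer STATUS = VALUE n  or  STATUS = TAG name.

  c1: issue MUL r4<-Mul1  regs: r0:4,r1:2,r2:4,r3:9,r4:Mul1
  c2: issue SUB r1<-Add1  regs: r0:4,r1:Add1,r2:4,r3:9,r4:Mul1
  c3: issue ADD r4<-Add2  regs: r0:4,r1:Add1,r2:4,r3:9,r4:Add2
  c4: CDB Add1=-5; issue ADD r4<-Add1  regs: r0:4,r1:-5,r2:4,r3:9,r4:Add1
  c5: CDB Mul1=16; issue ADD r4<-Add3  regs: r0:4,r1:-5,r2:4,r3:9,r4:Add3
  c6: CDB Add1=18; issue MUL r1<-Mul1  regs: r0:4,r1:Mul1,r2:4,r3:9,r4:Add3
  c7: CDB Add2=20  regs: r0:4,r1:Mul1,r2:4,r3:9,r4:Add3

STATUS = TAG Add3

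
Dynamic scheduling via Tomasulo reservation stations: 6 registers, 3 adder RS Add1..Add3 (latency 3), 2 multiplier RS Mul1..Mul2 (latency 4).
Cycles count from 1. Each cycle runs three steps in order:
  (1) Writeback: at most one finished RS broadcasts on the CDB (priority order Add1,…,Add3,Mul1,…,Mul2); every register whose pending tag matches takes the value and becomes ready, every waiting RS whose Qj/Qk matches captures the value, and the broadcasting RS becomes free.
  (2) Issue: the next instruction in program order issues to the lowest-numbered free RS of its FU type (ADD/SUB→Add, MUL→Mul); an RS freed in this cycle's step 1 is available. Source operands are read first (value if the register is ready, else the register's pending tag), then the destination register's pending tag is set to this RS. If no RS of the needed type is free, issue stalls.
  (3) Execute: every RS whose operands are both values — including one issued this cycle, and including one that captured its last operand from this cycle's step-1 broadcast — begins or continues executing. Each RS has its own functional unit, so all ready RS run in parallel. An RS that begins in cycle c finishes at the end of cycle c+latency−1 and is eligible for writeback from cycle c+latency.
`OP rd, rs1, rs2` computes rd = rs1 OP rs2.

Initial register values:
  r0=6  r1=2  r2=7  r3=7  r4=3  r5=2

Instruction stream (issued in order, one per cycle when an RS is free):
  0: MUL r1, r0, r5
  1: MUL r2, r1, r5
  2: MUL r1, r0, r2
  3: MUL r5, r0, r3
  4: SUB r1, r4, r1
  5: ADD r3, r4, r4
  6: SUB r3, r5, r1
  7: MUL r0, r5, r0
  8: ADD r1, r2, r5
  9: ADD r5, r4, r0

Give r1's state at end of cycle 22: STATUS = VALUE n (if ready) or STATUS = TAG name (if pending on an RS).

STATUS = VALUE 66

cycle 1: issue MUL r1<-Mul1 // r0:6,r1:Mul1,r2:7,r3:7,r4:3,r5:2
cycle 2: issue MUL r2<-Mul2 // r0:6,r1:Mul1,r2:Mul2,r3:7,r4:3,r5:2
cycle 3: stall // r0:6,r1:Mul1,r2:Mul2,r3:7,r4:3,r5:2
cycle 4: stall // r0:6,r1:Mul1,r2:Mul2,r3:7,r4:3,r5:2
cycle 5: CDB Mul1=12; issue MUL r1<-Mul1 // r0:6,r1:Mul1,r2:Mul2,r3:7,r4:3,r5:2
cycle 6: stall // r0:6,r1:Mul1,r2:Mul2,r3:7,r4:3,r5:2
cycle 7: stall // r0:6,r1:Mul1,r2:Mul2,r3:7,r4:3,r5:2
cycle 8: stall // r0:6,r1:Mul1,r2:Mul2,r3:7,r4:3,r5:2
cycle 9: CDB Mul2=24; issue MUL r5<-Mul2 // r0:6,r1:Mul1,r2:24,r3:7,r4:3,r5:Mul2
cycle 10: issue SUB r1<-Add1 // r0:6,r1:Add1,r2:24,r3:7,r4:3,r5:Mul2
cycle 11: issue ADD r3<-Add2 // r0:6,r1:Add1,r2:24,r3:Add2,r4:3,r5:Mul2
cycle 12: issue SUB r3<-Add3 // r0:6,r1:Add1,r2:24,r3:Add3,r4:3,r5:Mul2
cycle 13: CDB Mul1=144; issue MUL r0<-Mul1 // r0:Mul1,r1:Add1,r2:24,r3:Add3,r4:3,r5:Mul2
cycle 14: CDB Add2=6; issue ADD r1<-Add2 // r0:Mul1,r1:Add2,r2:24,r3:Add3,r4:3,r5:Mul2
cycle 15: CDB Mul2=42; stall // r0:Mul1,r1:Add2,r2:24,r3:Add3,r4:3,r5:42
cycle 16: CDB Add1=-141; issue ADD r5<-Add1 // r0:Mul1,r1:Add2,r2:24,r3:Add3,r4:3,r5:Add1
cycle 17: - // r0:Mul1,r1:Add2,r2:24,r3:Add3,r4:3,r5:Add1
cycle 18: CDB Add2=66 // r0:Mul1,r1:66,r2:24,r3:Add3,r4:3,r5:Add1
cycle 19: CDB Add3=183 // r0:Mul1,r1:66,r2:24,r3:183,r4:3,r5:Add1
cycle 20: CDB Mul1=252 // r0:252,r1:66,r2:24,r3:183,r4:3,r5:Add1
cycle 21: - // r0:252,r1:66,r2:24,r3:183,r4:3,r5:Add1
cycle 22: - // r0:252,r1:66,r2:24,r3:183,r4:3,r5:Add1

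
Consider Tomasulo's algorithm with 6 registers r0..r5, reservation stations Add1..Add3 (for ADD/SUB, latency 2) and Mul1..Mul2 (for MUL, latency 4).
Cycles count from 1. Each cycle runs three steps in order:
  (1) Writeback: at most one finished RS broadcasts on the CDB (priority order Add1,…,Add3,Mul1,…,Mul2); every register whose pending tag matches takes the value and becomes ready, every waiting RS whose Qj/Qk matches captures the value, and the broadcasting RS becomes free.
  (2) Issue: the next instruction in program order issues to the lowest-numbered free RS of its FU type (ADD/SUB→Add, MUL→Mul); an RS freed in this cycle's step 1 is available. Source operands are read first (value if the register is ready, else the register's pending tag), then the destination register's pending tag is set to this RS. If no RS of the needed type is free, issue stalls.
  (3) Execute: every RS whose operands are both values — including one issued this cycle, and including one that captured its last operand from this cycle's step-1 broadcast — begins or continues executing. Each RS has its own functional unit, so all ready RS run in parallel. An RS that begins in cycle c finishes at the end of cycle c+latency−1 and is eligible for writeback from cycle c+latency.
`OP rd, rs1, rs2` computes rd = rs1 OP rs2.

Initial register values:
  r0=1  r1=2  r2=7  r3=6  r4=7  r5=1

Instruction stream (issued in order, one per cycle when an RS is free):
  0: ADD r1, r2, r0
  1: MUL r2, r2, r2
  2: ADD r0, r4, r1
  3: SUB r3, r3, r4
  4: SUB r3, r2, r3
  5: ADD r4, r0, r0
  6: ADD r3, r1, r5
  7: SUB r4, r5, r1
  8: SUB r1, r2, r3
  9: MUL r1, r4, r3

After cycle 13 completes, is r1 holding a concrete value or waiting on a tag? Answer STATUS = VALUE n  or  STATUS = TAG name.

  c1: issue ADD r1<-Add1  regs: r0:1,r1:Add1,r2:7,r3:6,r4:7,r5:1
  c2: issue MUL r2<-Mul1  regs: r0:1,r1:Add1,r2:Mul1,r3:6,r4:7,r5:1
  c3: CDB Add1=8; issue ADD r0<-Add1  regs: r0:Add1,r1:8,r2:Mul1,r3:6,r4:7,r5:1
  c4: issue SUB r3<-Add2  regs: r0:Add1,r1:8,r2:Mul1,r3:Add2,r4:7,r5:1
  c5: CDB Add1=15; issue SUB r3<-Add1  regs: r0:15,r1:8,r2:Mul1,r3:Add1,r4:7,r5:1
  c6: CDB Add2=-1; issue ADD r4<-Add2  regs: r0:15,r1:8,r2:Mul1,r3:Add1,r4:Add2,r5:1
  c7: CDB Mul1=49; issue ADD r3<-Add3  regs: r0:15,r1:8,r2:49,r3:Add3,r4:Add2,r5:1
  c8: CDB Add2=30; issue SUB r4<-Add2  regs: r0:15,r1:8,r2:49,r3:Add3,r4:Add2,r5:1
  c9: CDB Add1=50; issue SUB r1<-Add1  regs: r0:15,r1:Add1,r2:49,r3:Add3,r4:Add2,r5:1
  c10: CDB Add2=-7; issue MUL r1<-Mul1  regs: r0:15,r1:Mul1,r2:49,r3:Add3,r4:-7,r5:1
  c11: CDB Add3=9  regs: r0:15,r1:Mul1,r2:49,r3:9,r4:-7,r5:1
  c12: -  regs: r0:15,r1:Mul1,r2:49,r3:9,r4:-7,r5:1
  c13: CDB Add1=40  regs: r0:15,r1:Mul1,r2:49,r3:9,r4:-7,r5:1

STATUS = TAG Mul1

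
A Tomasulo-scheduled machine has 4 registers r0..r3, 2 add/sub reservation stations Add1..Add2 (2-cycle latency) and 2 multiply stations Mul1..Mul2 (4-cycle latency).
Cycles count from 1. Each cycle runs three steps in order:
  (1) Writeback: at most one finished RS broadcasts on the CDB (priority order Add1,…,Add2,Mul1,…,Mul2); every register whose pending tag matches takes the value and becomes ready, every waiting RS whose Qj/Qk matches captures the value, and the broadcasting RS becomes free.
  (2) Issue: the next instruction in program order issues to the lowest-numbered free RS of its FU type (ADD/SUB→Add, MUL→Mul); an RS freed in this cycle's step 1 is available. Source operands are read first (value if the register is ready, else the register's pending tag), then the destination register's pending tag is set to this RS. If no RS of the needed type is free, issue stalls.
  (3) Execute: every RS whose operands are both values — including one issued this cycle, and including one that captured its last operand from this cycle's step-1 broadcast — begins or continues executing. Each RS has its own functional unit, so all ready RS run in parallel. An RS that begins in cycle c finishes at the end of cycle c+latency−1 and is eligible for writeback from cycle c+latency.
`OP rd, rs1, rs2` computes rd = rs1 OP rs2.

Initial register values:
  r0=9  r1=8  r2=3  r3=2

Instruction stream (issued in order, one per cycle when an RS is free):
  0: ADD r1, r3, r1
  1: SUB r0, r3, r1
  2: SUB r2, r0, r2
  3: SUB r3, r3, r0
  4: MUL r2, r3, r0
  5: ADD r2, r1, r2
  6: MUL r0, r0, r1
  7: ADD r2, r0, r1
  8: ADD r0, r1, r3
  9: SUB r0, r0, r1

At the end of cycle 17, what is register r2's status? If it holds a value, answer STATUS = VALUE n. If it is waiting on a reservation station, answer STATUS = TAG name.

STATUS = VALUE -70

cycle 1: issue ADD r1<-Add1 // r0:9,r1:Add1,r2:3,r3:2
cycle 2: issue SUB r0<-Add2 // r0:Add2,r1:Add1,r2:3,r3:2
cycle 3: CDB Add1=10; issue SUB r2<-Add1 // r0:Add2,r1:10,r2:Add1,r3:2
cycle 4: stall // r0:Add2,r1:10,r2:Add1,r3:2
cycle 5: CDB Add2=-8; issue SUB r3<-Add2 // r0:-8,r1:10,r2:Add1,r3:Add2
cycle 6: issue MUL r2<-Mul1 // r0:-8,r1:10,r2:Mul1,r3:Add2
cycle 7: CDB Add1=-11; issue ADD r2<-Add1 // r0:-8,r1:10,r2:Add1,r3:Add2
cycle 8: CDB Add2=10; issue MUL r0<-Mul2 // r0:Mul2,r1:10,r2:Add1,r3:10
cycle 9: issue ADD r2<-Add2 // r0:Mul2,r1:10,r2:Add2,r3:10
cycle 10: stall // r0:Mul2,r1:10,r2:Add2,r3:10
cycle 11: stall // r0:Mul2,r1:10,r2:Add2,r3:10
cycle 12: CDB Mul1=-80; stall // r0:Mul2,r1:10,r2:Add2,r3:10
cycle 13: CDB Mul2=-80; stall // r0:-80,r1:10,r2:Add2,r3:10
cycle 14: CDB Add1=-70; issue ADD r0<-Add1 // r0:Add1,r1:10,r2:Add2,r3:10
cycle 15: CDB Add2=-70; issue SUB r0<-Add2 // r0:Add2,r1:10,r2:-70,r3:10
cycle 16: CDB Add1=20 // r0:Add2,r1:10,r2:-70,r3:10
cycle 17: - // r0:Add2,r1:10,r2:-70,r3:10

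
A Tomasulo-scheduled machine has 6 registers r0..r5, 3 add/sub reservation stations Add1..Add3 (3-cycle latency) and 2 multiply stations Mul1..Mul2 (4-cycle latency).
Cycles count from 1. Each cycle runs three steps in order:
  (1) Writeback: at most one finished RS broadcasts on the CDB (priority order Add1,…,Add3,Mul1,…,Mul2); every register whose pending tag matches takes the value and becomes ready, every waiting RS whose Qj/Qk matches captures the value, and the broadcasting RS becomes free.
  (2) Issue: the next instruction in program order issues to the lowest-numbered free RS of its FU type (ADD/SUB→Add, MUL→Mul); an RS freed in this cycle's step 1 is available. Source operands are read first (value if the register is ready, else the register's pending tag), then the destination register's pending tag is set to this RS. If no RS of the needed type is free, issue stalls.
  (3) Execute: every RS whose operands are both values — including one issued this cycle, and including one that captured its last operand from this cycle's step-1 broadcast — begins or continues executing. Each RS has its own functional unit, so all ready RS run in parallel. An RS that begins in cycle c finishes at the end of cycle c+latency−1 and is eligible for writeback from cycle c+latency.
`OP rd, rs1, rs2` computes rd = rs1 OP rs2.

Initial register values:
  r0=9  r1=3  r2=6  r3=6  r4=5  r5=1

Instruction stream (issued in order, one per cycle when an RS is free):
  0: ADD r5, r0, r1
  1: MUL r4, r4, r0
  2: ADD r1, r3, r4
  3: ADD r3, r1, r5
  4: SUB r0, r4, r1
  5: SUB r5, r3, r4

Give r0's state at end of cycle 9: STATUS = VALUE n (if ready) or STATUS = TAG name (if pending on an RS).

STATUS = TAG Add3

c1: issue ADD r5<-Add1 | r0:9,r1:3,r2:6,r3:6,r4:5,r5:Add1
c2: issue MUL r4<-Mul1 | r0:9,r1:3,r2:6,r3:6,r4:Mul1,r5:Add1
c3: issue ADD r1<-Add2 | r0:9,r1:Add2,r2:6,r3:6,r4:Mul1,r5:Add1
c4: CDB Add1=12; issue ADD r3<-Add1 | r0:9,r1:Add2,r2:6,r3:Add1,r4:Mul1,r5:12
c5: issue SUB r0<-Add3 | r0:Add3,r1:Add2,r2:6,r3:Add1,r4:Mul1,r5:12
c6: CDB Mul1=45; stall | r0:Add3,r1:Add2,r2:6,r3:Add1,r4:45,r5:12
c7: stall | r0:Add3,r1:Add2,r2:6,r3:Add1,r4:45,r5:12
c8: stall | r0:Add3,r1:Add2,r2:6,r3:Add1,r4:45,r5:12
c9: CDB Add2=51; issue SUB r5<-Add2 | r0:Add3,r1:51,r2:6,r3:Add1,r4:45,r5:Add2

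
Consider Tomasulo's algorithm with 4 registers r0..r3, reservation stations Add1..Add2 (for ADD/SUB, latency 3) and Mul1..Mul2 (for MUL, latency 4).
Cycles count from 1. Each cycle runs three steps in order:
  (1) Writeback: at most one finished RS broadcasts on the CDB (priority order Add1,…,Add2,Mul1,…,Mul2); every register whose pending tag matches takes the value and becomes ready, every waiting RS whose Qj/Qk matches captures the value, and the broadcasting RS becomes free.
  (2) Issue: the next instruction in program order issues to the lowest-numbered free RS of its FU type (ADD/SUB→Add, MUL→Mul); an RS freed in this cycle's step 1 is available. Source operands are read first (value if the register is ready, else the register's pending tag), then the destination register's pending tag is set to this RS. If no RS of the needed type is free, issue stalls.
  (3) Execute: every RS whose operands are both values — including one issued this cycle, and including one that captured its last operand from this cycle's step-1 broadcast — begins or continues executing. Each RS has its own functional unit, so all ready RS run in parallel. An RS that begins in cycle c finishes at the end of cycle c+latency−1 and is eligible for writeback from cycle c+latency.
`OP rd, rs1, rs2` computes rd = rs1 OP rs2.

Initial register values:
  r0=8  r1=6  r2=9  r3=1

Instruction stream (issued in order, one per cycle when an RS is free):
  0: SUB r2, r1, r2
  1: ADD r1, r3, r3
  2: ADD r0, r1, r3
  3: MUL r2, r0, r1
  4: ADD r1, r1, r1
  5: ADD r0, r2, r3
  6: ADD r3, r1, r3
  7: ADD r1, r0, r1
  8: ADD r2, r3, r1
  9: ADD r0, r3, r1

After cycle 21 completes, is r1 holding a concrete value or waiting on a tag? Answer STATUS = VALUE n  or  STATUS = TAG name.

STATUS = VALUE 11

c1: issue SUB r2<-Add1 | r0:8,r1:6,r2:Add1,r3:1
c2: issue ADD r1<-Add2 | r0:8,r1:Add2,r2:Add1,r3:1
c3: stall | r0:8,r1:Add2,r2:Add1,r3:1
c4: CDB Add1=-3; issue ADD r0<-Add1 | r0:Add1,r1:Add2,r2:-3,r3:1
c5: CDB Add2=2; issue MUL r2<-Mul1 | r0:Add1,r1:2,r2:Mul1,r3:1
c6: issue ADD r1<-Add2 | r0:Add1,r1:Add2,r2:Mul1,r3:1
c7: stall | r0:Add1,r1:Add2,r2:Mul1,r3:1
c8: CDB Add1=3; issue ADD r0<-Add1 | r0:Add1,r1:Add2,r2:Mul1,r3:1
c9: CDB Add2=4; issue ADD r3<-Add2 | r0:Add1,r1:4,r2:Mul1,r3:Add2
c10: stall | r0:Add1,r1:4,r2:Mul1,r3:Add2
c11: stall | r0:Add1,r1:4,r2:Mul1,r3:Add2
c12: CDB Add2=5; issue ADD r1<-Add2 | r0:Add1,r1:Add2,r2:Mul1,r3:5
c13: CDB Mul1=6; stall | r0:Add1,r1:Add2,r2:6,r3:5
c14: stall | r0:Add1,r1:Add2,r2:6,r3:5
c15: stall | r0:Add1,r1:Add2,r2:6,r3:5
c16: CDB Add1=7; issue ADD r2<-Add1 | r0:7,r1:Add2,r2:Add1,r3:5
c17: stall | r0:7,r1:Add2,r2:Add1,r3:5
c18: stall | r0:7,r1:Add2,r2:Add1,r3:5
c19: CDB Add2=11; issue ADD r0<-Add2 | r0:Add2,r1:11,r2:Add1,r3:5
c20: - | r0:Add2,r1:11,r2:Add1,r3:5
c21: - | r0:Add2,r1:11,r2:Add1,r3:5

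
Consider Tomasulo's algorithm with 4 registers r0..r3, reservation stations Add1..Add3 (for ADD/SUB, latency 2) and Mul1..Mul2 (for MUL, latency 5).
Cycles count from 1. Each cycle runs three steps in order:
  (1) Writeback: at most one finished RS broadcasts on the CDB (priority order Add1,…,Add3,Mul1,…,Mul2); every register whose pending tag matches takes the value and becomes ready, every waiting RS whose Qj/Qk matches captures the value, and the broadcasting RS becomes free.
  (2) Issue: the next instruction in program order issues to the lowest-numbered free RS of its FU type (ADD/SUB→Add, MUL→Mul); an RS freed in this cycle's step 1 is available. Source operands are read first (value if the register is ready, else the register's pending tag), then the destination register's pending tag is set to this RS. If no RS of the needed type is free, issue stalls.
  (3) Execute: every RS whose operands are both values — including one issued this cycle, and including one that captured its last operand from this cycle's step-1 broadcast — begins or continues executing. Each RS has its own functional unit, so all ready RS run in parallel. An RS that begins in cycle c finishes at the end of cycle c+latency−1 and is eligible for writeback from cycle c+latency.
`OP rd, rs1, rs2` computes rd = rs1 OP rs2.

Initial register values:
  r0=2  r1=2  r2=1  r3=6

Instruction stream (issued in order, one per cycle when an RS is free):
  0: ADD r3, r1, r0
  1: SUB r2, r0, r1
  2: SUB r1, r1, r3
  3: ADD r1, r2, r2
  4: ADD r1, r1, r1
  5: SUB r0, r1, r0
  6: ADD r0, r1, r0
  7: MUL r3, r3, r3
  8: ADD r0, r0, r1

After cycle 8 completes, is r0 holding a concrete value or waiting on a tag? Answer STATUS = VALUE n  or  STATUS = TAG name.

STATUS = TAG Add3

cycle 1: issue ADD r3<-Add1 // r0:2,r1:2,r2:1,r3:Add1
cycle 2: issue SUB r2<-Add2 // r0:2,r1:2,r2:Add2,r3:Add1
cycle 3: CDB Add1=4; issue SUB r1<-Add1 // r0:2,r1:Add1,r2:Add2,r3:4
cycle 4: CDB Add2=0; issue ADD r1<-Add2 // r0:2,r1:Add2,r2:0,r3:4
cycle 5: CDB Add1=-2; issue ADD r1<-Add1 // r0:2,r1:Add1,r2:0,r3:4
cycle 6: CDB Add2=0; issue SUB r0<-Add2 // r0:Add2,r1:Add1,r2:0,r3:4
cycle 7: issue ADD r0<-Add3 // r0:Add3,r1:Add1,r2:0,r3:4
cycle 8: CDB Add1=0; issue MUL r3<-Mul1 // r0:Add3,r1:0,r2:0,r3:Mul1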